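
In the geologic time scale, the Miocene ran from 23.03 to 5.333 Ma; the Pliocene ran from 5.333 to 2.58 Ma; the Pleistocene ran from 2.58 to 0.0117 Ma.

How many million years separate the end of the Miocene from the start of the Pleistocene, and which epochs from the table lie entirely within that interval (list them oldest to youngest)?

2.753 million years; Pliocene

The Miocene closes at 5.333 Ma and the Pleistocene opens at 2.58 Ma, so the interval is 5.333 − 2.58 = 2.753 Myr.
An epoch fits inside if it starts at or after 5.333 Ma and ends at or before 2.58 Ma; oldest first that gives Pliocene.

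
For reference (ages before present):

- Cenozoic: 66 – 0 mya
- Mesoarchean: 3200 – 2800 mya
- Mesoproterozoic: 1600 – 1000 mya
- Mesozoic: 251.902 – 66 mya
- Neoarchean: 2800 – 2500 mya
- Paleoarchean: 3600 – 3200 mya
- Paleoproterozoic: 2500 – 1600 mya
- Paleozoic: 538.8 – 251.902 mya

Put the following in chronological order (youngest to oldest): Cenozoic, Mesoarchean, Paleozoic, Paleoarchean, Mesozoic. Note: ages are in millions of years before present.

Sorting by start age (ascending Ma, since larger Ma = older): Cenozoic began 66, Mesozoic began 251.902, Paleozoic began 538.8, Mesoarchean began 3200, Paleoarchean began 3600.

Cenozoic, then Mesozoic, then Paleozoic, then Mesoarchean, then Paleoarchean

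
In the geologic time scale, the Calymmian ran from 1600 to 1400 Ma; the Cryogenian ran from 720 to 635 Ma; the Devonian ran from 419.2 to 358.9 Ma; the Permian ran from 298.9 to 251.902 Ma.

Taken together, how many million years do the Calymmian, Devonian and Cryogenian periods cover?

345.3 million years

Each duration: Calymmian = 200; Devonian = 60.3; Cryogenian = 85.
Sum: 200 + 60.3 + 85 = 345.3 Myr.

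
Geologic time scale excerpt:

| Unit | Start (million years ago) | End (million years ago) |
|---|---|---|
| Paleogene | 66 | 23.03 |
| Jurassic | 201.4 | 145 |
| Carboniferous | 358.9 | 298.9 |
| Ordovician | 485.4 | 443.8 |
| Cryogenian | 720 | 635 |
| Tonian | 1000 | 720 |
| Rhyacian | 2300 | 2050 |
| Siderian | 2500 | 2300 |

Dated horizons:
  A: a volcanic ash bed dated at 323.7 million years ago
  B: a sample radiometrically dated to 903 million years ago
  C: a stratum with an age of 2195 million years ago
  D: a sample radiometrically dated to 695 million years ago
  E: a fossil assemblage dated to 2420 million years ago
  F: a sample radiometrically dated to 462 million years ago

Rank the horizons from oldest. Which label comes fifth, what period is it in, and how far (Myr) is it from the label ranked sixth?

F, in the Ordovician; 138.3 million years to A

Sorted oldest-first by Ma: E (2420), C (2195), B (903), D (695), F (462), A (323.7).
The fifth oldest is F at 462 Ma, which lies in 485.4–443.8 Ma: the Ordovician.
The sixth oldest is A at 323.7 Ma; separation = |462 − 323.7| = 138.3 Myr.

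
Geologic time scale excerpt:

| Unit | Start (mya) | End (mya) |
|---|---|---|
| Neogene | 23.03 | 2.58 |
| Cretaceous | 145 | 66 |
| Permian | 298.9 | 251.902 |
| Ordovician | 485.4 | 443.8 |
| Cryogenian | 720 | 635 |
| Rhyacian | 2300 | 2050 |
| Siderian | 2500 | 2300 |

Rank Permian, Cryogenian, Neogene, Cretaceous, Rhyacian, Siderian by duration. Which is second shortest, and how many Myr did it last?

Permian, 46.998 million years

Start − end for each: Permian 298.9 − 251.902 = 46.998; Cryogenian 720 − 635 = 85; Neogene 23.03 − 2.58 = 20.45; Cretaceous 145 − 66 = 79; Rhyacian 2300 − 2050 = 250; Siderian 2500 − 2300 = 200.
Ranking these from shortest: Neogene < Permian < Cretaceous < Cryogenian < Siderian < Rhyacian.
Position 2 in that ranking is Permian, which lasted 46.998 Myr.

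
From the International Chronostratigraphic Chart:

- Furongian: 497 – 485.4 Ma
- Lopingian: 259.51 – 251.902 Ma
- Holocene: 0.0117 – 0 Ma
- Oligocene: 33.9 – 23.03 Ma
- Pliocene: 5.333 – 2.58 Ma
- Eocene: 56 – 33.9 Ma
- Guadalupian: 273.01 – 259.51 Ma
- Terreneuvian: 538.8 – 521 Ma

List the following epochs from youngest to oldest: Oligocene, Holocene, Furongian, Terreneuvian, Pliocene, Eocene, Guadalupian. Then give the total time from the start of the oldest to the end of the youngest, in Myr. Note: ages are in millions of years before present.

Holocene → Pliocene → Oligocene → Eocene → Guadalupian → Furongian → Terreneuvian; total span 538.8 Myr

From the excerpt: Oligocene 33.9–23.03; Holocene 0.0117–0; Furongian 497–485.4; Terreneuvian 538.8–521; Pliocene 5.333–2.58; Eocene 56–33.9; Guadalupian 273.01–259.51 (Ma).
Larger Ma is earlier, so the oldest is Terreneuvian and the youngest is Holocene; youngest to oldest: Holocene, Pliocene, Oligocene, Eocene, Guadalupian, Furongian, Terreneuvian.
Oldest start 538.8 minus youngest end 0 gives 538.8 Myr overall.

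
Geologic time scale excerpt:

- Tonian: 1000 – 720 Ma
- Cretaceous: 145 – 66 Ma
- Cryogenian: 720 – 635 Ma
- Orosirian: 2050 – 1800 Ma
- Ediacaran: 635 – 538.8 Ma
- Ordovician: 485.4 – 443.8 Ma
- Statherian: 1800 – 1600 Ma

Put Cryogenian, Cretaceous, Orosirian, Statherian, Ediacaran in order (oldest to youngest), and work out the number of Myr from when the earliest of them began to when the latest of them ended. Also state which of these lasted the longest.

Orosirian → Statherian → Cryogenian → Ediacaran → Cretaceous; total span 1984 Myr; longest is Orosirian

From the excerpt: Cryogenian 720–635; Cretaceous 145–66; Orosirian 2050–1800; Statherian 1800–1600; Ediacaran 635–538.8 (Ma).
Larger Ma is earlier, so the oldest is Orosirian and the youngest is Cretaceous; oldest to youngest: Orosirian, Statherian, Cryogenian, Ediacaran, Cretaceous.
Oldest start 2050 minus youngest end 66 gives 1984 Myr overall.
Individual lengths (start − end): Cryogenian 85; Orosirian 250; Statherian 200; Ediacaran 96.2; Cretaceous 79. The largest is Orosirian at 250 Myr.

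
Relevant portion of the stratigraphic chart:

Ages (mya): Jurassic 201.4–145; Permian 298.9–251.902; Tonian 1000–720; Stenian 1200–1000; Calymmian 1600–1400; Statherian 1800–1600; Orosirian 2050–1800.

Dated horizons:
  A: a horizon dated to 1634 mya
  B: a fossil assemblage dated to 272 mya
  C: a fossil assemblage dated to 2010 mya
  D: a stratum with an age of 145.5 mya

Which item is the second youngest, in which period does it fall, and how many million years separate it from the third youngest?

B, in the Permian; 1362 million years to A

Sorted youngest-first by Ma: D (145.5), B (272), A (1634), C (2010).
The second youngest is B at 272 Ma, which lies in 298.9–251.902 Ma: the Permian.
The third youngest is A at 1634 Ma; separation = |272 − 1634| = 1362 Myr.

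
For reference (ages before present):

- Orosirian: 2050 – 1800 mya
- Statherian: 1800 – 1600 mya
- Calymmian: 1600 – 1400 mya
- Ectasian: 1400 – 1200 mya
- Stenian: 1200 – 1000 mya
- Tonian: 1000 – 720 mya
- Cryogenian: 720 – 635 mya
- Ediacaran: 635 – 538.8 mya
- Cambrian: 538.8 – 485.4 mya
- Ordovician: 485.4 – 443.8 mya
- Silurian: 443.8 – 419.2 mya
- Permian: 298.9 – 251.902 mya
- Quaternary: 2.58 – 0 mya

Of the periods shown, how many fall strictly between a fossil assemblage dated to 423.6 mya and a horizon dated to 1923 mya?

1923 Ma sits inside the Orosirian (2050–1800) and 423.6 Ma inside the Silurian (443.8–419.2); neither of those is wholly between the two dates.
The listed periods lying completely between them are Statherian, Calymmian, Ectasian, Stenian, Tonian, Cryogenian, Ediacaran, Cambrian, Ordovician — 9 in all.

9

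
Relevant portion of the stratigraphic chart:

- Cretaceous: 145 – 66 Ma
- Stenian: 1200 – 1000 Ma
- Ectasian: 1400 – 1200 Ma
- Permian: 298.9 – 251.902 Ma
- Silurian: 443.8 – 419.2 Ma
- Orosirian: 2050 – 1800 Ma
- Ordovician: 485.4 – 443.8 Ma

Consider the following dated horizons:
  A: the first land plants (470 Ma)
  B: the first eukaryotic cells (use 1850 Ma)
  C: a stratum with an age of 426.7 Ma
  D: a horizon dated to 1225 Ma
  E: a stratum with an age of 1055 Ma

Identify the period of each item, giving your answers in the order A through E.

Match each age against the start–end ranges in the excerpt: A = 470 Ma → Ordovician (485.4–443.8); B = 1850 Ma → Orosirian (2050–1800); C = 426.7 Ma → Silurian (443.8–419.2); D = 1225 Ma → Ectasian (1400–1200); E = 1055 Ma → Stenian (1200–1000).

A — Ordovician; B — Orosirian; C — Silurian; D — Ectasian; E — Stenian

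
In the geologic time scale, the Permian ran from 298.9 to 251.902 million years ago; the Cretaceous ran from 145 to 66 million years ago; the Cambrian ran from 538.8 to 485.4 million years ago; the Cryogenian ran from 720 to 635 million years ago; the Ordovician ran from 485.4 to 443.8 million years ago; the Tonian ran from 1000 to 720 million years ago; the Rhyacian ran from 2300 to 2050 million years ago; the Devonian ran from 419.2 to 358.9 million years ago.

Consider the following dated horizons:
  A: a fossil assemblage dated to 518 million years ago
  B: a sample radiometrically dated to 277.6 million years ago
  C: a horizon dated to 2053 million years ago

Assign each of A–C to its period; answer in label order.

Match each age against the start–end ranges in the excerpt: A = 518 Ma → Cambrian (538.8–485.4); B = 277.6 Ma → Permian (298.9–251.902); C = 2053 Ma → Rhyacian (2300–2050).

A — Cambrian; B — Permian; C — Rhyacian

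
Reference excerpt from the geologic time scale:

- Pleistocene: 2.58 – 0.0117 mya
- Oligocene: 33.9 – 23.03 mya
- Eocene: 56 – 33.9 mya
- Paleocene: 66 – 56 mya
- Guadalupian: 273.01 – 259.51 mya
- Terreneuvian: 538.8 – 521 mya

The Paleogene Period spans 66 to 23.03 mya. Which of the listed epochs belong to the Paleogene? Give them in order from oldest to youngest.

Epochs with both bounds inside 66–23.03 Ma: Paleocene (66–56), Eocene (56–33.9), Oligocene (33.9–23.03).

Paleocene, Eocene, Oligocene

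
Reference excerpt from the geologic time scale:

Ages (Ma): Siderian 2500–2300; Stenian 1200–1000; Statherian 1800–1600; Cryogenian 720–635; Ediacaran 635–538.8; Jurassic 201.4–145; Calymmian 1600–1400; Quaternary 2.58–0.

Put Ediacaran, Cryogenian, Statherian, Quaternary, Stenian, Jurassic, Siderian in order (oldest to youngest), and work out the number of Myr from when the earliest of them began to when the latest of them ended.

Siderian → Statherian → Stenian → Cryogenian → Ediacaran → Jurassic → Quaternary; total span 2500 Myr

From the excerpt: Ediacaran 635–538.8; Cryogenian 720–635; Statherian 1800–1600; Quaternary 2.58–0; Stenian 1200–1000; Jurassic 201.4–145; Siderian 2500–2300 (Ma).
Larger Ma is earlier, so the oldest is Siderian and the youngest is Quaternary; oldest to youngest: Siderian, Statherian, Stenian, Cryogenian, Ediacaran, Jurassic, Quaternary.
Oldest start 2500 minus youngest end 0 gives 2500 Myr overall.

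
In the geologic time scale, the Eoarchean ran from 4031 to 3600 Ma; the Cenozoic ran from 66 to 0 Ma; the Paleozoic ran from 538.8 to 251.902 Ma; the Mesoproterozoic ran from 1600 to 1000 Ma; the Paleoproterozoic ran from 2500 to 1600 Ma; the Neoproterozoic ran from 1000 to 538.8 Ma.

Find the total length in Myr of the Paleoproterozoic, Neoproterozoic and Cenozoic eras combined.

1427.2 million years

Each duration: Paleoproterozoic = 900; Neoproterozoic = 461.2; Cenozoic = 66.
Sum: 900 + 461.2 + 66 = 1427.2 Myr.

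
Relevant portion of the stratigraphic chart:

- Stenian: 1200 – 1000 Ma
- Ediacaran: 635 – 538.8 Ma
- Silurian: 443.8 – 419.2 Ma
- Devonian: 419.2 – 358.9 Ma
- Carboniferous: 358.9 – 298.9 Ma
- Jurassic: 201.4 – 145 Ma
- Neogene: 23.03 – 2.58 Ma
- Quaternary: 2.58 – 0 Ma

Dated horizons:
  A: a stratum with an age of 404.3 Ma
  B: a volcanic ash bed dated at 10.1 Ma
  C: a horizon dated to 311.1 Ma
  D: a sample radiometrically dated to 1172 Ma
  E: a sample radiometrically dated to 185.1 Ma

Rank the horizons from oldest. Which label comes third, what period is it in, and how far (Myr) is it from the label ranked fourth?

C, in the Carboniferous; 126 million years to E

Larger Ma means older, so oldest first: D 1172 > A 404.3 > C 311.1 > E 185.1 > B 10.1.
Counting 3 along gives C (311.1 Ma); the excerpt puts that inside the Carboniferous, 358.9–298.9 Ma.
Next in line is E (185.1 Ma), and 311.1 − 185.1 = 126 Myr.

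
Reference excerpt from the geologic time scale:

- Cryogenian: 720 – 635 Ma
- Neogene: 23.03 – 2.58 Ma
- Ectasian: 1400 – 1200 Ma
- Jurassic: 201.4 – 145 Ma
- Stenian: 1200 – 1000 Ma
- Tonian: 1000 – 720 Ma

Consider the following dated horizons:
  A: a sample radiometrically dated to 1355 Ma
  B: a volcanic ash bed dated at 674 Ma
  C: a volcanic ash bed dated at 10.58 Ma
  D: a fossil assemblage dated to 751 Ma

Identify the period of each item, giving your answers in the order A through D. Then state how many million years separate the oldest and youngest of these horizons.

Match each age against the start–end ranges in the excerpt: A = 1355 Ma → Ectasian (1400–1200); B = 674 Ma → Cryogenian (720–635); C = 10.58 Ma → Neogene (23.03–2.58); D = 751 Ma → Tonian (1000–720).
The largest age is 1355 Ma and the smallest is 10.58 Ma; their difference is 1344.42 Myr.

A — Ectasian; B — Cryogenian; C — Neogene; D — Tonian; span 1344.42 million years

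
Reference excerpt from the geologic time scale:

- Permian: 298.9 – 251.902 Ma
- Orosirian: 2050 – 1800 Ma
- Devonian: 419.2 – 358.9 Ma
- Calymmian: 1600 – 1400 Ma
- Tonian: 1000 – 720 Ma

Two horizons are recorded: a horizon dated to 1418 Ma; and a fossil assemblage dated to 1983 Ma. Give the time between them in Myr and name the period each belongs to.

565 million years apart; the first in the Calymmian, the second in the Orosirian

Elapsed time: 1983 − 1418 = 565 Myr.
1418 Ma lies within 1600–1400 Ma: Calymmian.
1983 Ma lies within 2050–1800 Ma: Orosirian.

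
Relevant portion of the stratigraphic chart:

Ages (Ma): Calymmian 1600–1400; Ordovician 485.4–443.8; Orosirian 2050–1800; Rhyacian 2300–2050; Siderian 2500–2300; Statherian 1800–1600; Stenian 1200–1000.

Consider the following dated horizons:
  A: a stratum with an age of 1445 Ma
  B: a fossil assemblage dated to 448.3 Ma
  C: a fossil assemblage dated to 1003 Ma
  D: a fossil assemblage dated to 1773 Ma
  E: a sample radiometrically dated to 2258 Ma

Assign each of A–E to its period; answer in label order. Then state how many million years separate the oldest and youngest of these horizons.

Match each age against the start–end ranges in the excerpt: A = 1445 Ma → Calymmian (1600–1400); B = 448.3 Ma → Ordovician (485.4–443.8); C = 1003 Ma → Stenian (1200–1000); D = 1773 Ma → Statherian (1800–1600); E = 2258 Ma → Rhyacian (2300–2050).
The largest age is 2258 Ma and the smallest is 448.3 Ma; their difference is 1809.7 Myr.

A — Calymmian; B — Ordovician; C — Stenian; D — Statherian; E — Rhyacian; span 1809.7 million years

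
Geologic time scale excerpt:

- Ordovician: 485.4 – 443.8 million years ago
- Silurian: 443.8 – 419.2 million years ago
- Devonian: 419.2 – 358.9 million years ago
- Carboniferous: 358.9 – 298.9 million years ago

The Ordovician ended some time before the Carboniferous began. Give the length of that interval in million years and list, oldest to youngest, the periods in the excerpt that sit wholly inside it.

End of Ordovician = 443.8 Ma; start of Carboniferous = 358.9 Ma.
Gap = 443.8 − 358.9 = 84.9 Myr.
Periods wholly inside 443.8–358.9 Ma: Silurian (443.8–419.2), Devonian (419.2–358.9).

84.9 million years; Silurian, Devonian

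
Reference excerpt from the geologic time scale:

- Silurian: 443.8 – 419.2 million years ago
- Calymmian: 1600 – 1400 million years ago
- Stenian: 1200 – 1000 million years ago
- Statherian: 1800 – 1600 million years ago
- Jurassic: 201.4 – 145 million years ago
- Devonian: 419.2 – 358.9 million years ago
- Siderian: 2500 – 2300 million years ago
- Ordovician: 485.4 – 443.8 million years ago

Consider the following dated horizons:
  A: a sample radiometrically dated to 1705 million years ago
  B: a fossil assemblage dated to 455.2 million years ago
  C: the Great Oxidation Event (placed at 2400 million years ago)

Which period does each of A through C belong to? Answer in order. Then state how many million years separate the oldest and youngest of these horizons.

A: 1705 Ma lies in 1800–1600 Ma, so Statherian.
B: 455.2 Ma lies in 485.4–443.8 Ma, so Ordovician.
C: 2400 Ma lies in 2500–2300 Ma, so Siderian.
Oldest = 2400 Ma, youngest = 455.2 Ma → span 1944.8 Myr.

A — Statherian; B — Ordovician; C — Siderian; span 1944.8 million years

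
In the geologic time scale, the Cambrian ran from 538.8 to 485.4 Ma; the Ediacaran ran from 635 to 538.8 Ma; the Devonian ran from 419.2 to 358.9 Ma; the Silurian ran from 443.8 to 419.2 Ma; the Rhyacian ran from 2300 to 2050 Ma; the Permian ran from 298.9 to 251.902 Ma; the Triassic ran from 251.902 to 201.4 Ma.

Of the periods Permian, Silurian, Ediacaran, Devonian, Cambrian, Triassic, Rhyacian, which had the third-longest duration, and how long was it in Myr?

Durations: Permian 46.998; Silurian 24.6; Ediacaran 96.2; Devonian 60.3; Cambrian 53.4; Triassic 50.502; Rhyacian 250 Myr.
Sorted longest-first: Rhyacian (250), Ediacaran (96.2), Devonian (60.3), Cambrian (53.4), Triassic (50.502), Permian (46.998), Silurian (24.6).
The third longest is Devonian at 60.3 Myr.

Devonian, 60.3 million years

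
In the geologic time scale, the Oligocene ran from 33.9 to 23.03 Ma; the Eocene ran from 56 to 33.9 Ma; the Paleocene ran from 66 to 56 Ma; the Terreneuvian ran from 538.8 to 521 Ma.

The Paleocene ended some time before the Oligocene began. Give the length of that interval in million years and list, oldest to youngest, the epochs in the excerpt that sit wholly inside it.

22.1 million years; Eocene

End of Paleocene = 56 Ma; start of Oligocene = 33.9 Ma.
Gap = 56 − 33.9 = 22.1 Myr.
Epochs wholly inside 56–33.9 Ma: Eocene (56–33.9).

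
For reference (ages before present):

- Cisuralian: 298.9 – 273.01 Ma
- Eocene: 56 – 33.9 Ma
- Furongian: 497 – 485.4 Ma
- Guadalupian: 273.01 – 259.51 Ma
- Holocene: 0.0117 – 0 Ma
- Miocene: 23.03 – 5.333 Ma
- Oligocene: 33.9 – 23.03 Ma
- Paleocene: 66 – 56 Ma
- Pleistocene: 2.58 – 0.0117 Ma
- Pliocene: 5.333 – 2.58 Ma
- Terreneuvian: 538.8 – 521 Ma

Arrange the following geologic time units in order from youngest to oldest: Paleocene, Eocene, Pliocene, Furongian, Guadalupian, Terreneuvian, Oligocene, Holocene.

Holocene → Pliocene → Oligocene → Eocene → Paleocene → Guadalupian → Furongian → Terreneuvian

The oldest of these is Terreneuvian (starts 538.8 Ma) and the youngest is Holocene (ends 0 Ma).
In between, by decreasing start age: Furongian (497), Guadalupian (273.01), Paleocene (66), Eocene (56), Oligocene (33.9), Pliocene (5.333).
Listing youngest first means reversing that sequence.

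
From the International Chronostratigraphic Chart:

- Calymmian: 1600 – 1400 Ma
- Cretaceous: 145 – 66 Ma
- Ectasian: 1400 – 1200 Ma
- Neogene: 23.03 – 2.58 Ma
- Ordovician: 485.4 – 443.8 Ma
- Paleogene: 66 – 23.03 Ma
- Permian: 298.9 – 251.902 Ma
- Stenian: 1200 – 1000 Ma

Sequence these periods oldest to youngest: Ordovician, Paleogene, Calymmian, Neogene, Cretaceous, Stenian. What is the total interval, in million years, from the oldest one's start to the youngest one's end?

Calymmian, Stenian, Ordovician, Cretaceous, Paleogene, Neogene; total span 1597.42 Myr

Start ages (Ma): Calymmian 1600, Stenian 1200, Ordovician 485.4, Cretaceous 145, Paleogene 66, Neogene 23.03.
Ordered oldest to youngest: Calymmian, Stenian, Ordovician, Cretaceous, Paleogene, Neogene.
Span = 1600 − 2.58 = 1597.42 Myr.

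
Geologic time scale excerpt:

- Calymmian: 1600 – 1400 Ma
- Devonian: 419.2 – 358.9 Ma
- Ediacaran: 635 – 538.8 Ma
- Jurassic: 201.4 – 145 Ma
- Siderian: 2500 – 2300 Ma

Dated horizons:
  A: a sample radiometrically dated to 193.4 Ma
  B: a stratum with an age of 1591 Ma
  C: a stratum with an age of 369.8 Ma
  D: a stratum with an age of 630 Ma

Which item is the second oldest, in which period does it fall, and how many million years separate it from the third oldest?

D, in the Ediacaran; 260.2 million years to C

Larger Ma means older, so oldest first: B 1591 > D 630 > C 369.8 > A 193.4.
Counting 2 along gives D (630 Ma); the excerpt puts that inside the Ediacaran, 635–538.8 Ma.
Next in line is C (369.8 Ma), and 630 − 369.8 = 260.2 Myr.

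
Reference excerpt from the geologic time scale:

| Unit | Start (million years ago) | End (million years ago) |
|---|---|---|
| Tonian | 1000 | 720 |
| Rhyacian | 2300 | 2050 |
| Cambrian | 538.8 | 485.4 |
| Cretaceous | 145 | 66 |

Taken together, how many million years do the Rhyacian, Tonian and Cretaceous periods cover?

Each duration: Rhyacian = 250; Tonian = 280; Cretaceous = 79.
Sum: 250 + 280 + 79 = 609 Myr.

609 million years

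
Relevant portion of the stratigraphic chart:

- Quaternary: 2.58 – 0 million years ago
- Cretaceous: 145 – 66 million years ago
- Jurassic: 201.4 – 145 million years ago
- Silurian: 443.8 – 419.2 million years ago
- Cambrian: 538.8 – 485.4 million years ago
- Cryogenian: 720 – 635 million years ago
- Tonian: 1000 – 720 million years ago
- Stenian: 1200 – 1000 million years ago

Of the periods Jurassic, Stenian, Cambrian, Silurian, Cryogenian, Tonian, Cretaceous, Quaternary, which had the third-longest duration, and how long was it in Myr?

Start − end for each: Jurassic 201.4 − 145 = 56.4; Stenian 1200 − 1000 = 200; Cambrian 538.8 − 485.4 = 53.4; Silurian 443.8 − 419.2 = 24.6; Cryogenian 720 − 635 = 85; Tonian 1000 − 720 = 280; Cretaceous 145 − 66 = 79; Quaternary 2.58 − 0 = 2.58.
Ranking these from longest: Tonian > Stenian > Cryogenian > Cretaceous > Jurassic > Cambrian > Silurian > Quaternary.
Position 3 in that ranking is Cryogenian, which lasted 85 Myr.

Cryogenian, 85 million years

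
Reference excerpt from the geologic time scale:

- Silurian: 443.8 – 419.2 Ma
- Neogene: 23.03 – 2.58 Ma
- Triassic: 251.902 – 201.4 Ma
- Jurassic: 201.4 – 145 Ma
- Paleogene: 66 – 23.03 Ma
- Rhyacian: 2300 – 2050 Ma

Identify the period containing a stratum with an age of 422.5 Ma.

Silurian

422.5 Ma lies between 443.8 and 419.2 Ma, so it falls in the Silurian.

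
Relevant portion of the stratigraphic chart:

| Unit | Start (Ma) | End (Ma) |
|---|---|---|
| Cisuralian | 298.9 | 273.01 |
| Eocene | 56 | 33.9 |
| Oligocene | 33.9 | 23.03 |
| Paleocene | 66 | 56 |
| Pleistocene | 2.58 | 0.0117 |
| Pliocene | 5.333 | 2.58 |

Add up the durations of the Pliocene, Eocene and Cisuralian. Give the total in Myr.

Duration is start − end for each: (5.333 − 2.58) + (56 − 33.9) + (298.9 − 273.01).
That is 2.753 + 22.1 + 25.89, which totals 50.743 million years.

50.743 million years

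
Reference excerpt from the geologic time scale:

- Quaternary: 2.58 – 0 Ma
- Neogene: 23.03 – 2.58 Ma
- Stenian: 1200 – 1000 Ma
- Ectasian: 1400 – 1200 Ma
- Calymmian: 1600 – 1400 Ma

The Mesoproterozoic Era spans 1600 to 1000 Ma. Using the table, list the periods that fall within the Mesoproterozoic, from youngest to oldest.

Periods with both bounds inside 1600–1000 Ma: Stenian (1200–1000), Ectasian (1400–1200), Calymmian (1600–1400).

Stenian, Ectasian, Calymmian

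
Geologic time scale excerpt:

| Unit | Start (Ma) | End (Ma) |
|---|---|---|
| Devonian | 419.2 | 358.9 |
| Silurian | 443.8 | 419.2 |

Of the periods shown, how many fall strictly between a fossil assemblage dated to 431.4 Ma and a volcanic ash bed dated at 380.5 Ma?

Checking each listed span, none has both start < 431.4 Ma and end > 380.5 Ma — every period straddles one of the two dates or lies outside them — so the count is 0.

0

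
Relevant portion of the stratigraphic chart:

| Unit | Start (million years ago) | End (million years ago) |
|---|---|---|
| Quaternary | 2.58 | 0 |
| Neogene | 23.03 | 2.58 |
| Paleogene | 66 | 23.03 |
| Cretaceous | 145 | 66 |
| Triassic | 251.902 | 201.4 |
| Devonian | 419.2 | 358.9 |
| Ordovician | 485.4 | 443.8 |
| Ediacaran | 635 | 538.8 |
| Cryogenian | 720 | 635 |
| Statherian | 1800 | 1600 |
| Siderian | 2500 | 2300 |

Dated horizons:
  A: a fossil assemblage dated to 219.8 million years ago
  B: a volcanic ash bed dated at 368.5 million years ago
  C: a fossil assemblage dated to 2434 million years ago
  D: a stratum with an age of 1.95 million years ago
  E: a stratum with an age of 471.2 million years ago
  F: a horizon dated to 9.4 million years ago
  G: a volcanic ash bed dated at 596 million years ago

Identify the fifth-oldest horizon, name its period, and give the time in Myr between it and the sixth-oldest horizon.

Sorted oldest-first by Ma: C (2434), G (596), E (471.2), B (368.5), A (219.8), F (9.4), D (1.95).
The fifth oldest is A at 219.8 Ma, which lies in 251.902–201.4 Ma: the Triassic.
The sixth oldest is F at 9.4 Ma; separation = |219.8 − 9.4| = 210.4 Myr.

A, in the Triassic; 210.4 million years to F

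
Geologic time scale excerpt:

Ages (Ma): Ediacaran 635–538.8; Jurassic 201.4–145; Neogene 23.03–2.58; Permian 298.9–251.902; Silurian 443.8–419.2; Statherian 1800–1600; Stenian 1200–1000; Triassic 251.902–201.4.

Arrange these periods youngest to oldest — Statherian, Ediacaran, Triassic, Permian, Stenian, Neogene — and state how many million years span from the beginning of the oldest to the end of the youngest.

From the excerpt: Statherian 1800–1600; Ediacaran 635–538.8; Triassic 251.902–201.4; Permian 298.9–251.902; Stenian 1200–1000; Neogene 23.03–2.58 (Ma).
Larger Ma is earlier, so the oldest is Statherian and the youngest is Neogene; youngest to oldest: Neogene, Triassic, Permian, Ediacaran, Stenian, Statherian.
Oldest start 1800 minus youngest end 2.58 gives 1797.42 Myr overall.

Neogene → Triassic → Permian → Ediacaran → Stenian → Statherian; total span 1797.42 Myr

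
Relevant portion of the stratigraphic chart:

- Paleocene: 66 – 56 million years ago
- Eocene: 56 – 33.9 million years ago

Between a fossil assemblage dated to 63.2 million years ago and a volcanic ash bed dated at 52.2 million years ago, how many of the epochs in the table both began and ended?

Checking each listed span, none has both start < 63.2 Ma and end > 52.2 Ma — every epoch straddles one of the two dates or lies outside them — so the count is 0.

0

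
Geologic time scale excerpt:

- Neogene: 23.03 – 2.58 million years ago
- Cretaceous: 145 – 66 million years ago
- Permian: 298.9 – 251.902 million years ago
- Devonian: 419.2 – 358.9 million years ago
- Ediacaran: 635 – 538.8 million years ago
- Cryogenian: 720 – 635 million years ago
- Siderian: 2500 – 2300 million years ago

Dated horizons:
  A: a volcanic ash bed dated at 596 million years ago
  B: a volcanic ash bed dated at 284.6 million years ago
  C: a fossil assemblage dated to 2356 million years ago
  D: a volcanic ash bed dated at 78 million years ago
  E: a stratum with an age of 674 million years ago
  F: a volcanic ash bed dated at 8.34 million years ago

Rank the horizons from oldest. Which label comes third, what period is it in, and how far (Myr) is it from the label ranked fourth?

Sorted oldest-first by Ma: C (2356), E (674), A (596), B (284.6), D (78), F (8.34).
The third oldest is A at 596 Ma, which lies in 635–538.8 Ma: the Ediacaran.
The fourth oldest is B at 284.6 Ma; separation = |596 − 284.6| = 311.4 Myr.

A, in the Ediacaran; 311.4 million years to B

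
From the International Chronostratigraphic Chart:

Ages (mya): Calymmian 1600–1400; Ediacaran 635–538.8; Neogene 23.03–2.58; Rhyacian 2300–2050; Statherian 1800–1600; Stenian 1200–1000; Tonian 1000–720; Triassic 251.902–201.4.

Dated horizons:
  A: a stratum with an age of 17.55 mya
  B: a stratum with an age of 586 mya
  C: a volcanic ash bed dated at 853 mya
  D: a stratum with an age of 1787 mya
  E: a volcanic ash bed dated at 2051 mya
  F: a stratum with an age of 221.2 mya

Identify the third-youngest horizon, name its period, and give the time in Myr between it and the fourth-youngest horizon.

Smaller Ma means younger, so youngest first: A 17.55 < F 221.2 < B 586 < C 853 < D 1787 < E 2051.
Counting 3 along gives B (586 Ma); the excerpt puts that inside the Ediacaran, 635–538.8 Ma.
Next in line is C (853 Ma), and 853 − 586 = 267 Myr.

B, in the Ediacaran; 267 million years to C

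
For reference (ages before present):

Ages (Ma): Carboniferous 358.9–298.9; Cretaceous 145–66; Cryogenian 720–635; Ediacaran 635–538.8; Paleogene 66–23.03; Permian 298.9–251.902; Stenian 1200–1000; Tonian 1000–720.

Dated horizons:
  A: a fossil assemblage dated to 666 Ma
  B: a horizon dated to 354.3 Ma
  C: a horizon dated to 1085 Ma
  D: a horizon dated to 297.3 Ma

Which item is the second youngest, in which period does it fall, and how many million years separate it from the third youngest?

Sorted youngest-first by Ma: D (297.3), B (354.3), A (666), C (1085).
The second youngest is B at 354.3 Ma, which lies in 358.9–298.9 Ma: the Carboniferous.
The third youngest is A at 666 Ma; separation = |354.3 − 666| = 311.7 Myr.

B, in the Carboniferous; 311.7 million years to A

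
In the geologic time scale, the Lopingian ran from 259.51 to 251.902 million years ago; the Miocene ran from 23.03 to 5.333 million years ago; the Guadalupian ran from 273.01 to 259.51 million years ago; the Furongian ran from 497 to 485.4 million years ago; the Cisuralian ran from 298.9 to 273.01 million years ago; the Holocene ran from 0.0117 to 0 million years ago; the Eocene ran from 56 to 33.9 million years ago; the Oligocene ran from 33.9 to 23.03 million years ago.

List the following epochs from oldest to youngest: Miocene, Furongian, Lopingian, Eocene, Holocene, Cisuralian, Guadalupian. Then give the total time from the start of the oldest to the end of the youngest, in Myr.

Furongian, Cisuralian, Guadalupian, Lopingian, Eocene, Miocene, Holocene; total span 497 Myr

Start ages (Ma): Furongian 497, Cisuralian 298.9, Guadalupian 273.01, Lopingian 259.51, Eocene 56, Miocene 23.03, Holocene 0.0117.
Ordered oldest to youngest: Furongian, Cisuralian, Guadalupian, Lopingian, Eocene, Miocene, Holocene.
Span = 497 − 0 = 497 Myr.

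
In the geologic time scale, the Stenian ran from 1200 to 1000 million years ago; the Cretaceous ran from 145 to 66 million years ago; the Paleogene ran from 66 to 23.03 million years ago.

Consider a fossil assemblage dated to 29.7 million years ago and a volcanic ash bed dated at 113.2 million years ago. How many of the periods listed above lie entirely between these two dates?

The older date is 113.2 Ma and the younger is 29.7 Ma.
No period both begins after 113.2 Ma and ends before 29.7 Ma, so the count is 0.

0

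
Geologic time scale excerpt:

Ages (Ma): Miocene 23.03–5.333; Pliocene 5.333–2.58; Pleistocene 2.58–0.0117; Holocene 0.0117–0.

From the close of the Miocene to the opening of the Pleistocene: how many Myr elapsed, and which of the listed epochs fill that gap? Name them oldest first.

The Miocene closes at 5.333 Ma and the Pleistocene opens at 2.58 Ma, so the interval is 5.333 − 2.58 = 2.753 Myr.
An epoch fits inside if it starts at or after 5.333 Ma and ends at or before 2.58 Ma; oldest first that gives Pliocene.

2.753 million years; Pliocene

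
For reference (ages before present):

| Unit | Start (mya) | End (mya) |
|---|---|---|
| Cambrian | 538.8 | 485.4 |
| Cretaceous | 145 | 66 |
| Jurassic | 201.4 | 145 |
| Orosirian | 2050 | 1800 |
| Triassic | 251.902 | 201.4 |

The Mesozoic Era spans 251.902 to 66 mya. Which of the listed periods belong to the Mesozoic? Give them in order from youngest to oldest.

Cretaceous, Jurassic, Triassic

Periods with both bounds inside 251.902–66 Ma: Cretaceous (145–66), Jurassic (201.4–145), Triassic (251.902–201.4).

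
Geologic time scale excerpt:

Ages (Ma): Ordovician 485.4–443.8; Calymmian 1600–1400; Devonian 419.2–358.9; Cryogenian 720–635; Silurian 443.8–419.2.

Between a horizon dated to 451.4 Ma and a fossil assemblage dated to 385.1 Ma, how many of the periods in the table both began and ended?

1

451.4 Ma sits inside the Ordovician (485.4–443.8) and 385.1 Ma inside the Devonian (419.2–358.9); neither of those is wholly between the two dates.
The listed periods lying completely between them are Silurian — 1 in all.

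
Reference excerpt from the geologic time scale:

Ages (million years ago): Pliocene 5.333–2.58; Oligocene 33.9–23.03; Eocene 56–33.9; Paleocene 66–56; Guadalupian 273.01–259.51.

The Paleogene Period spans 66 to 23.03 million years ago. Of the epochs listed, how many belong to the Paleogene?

Epochs inside 66–23.03 Ma: Paleocene, Eocene, Oligocene — 3 in total.

3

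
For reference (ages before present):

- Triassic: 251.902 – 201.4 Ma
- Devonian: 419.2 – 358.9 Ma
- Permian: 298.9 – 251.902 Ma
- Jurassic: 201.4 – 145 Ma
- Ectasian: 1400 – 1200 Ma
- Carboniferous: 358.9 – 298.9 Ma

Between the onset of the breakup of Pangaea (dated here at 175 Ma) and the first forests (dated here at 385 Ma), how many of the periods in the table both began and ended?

3

The older date is 385 Ma and the younger is 175 Ma.
Periods with start < 385 and end > 175 Ma: Carboniferous (358.9–298.9), Permian (298.9–251.902), Triassic (251.902–201.4).
That is 3 complete periods.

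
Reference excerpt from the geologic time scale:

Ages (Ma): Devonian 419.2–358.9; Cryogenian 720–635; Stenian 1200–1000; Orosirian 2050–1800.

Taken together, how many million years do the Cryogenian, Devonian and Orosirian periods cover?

395.3 million years

Each duration: Cryogenian = 85; Devonian = 60.3; Orosirian = 250.
Sum: 85 + 60.3 + 250 = 395.3 Myr.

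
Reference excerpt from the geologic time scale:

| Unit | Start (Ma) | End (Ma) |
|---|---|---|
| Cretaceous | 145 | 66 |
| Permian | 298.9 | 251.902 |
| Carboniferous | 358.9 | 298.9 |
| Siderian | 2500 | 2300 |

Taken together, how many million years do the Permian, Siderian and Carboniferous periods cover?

Each duration: Permian = 46.998; Siderian = 200; Carboniferous = 60.
Sum: 46.998 + 200 + 60 = 306.998 Myr.

306.998 million years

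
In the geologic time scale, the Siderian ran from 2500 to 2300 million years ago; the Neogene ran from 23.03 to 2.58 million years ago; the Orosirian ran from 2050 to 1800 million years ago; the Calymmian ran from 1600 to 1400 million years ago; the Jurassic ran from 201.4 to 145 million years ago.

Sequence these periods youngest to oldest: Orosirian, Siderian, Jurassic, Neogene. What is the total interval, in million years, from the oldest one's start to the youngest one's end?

Neogene → Jurassic → Orosirian → Siderian; total span 2497.42 Myr

Start ages (Ma): Siderian 2500, Orosirian 2050, Jurassic 201.4, Neogene 23.03.
Ordered youngest to oldest: Neogene, Jurassic, Orosirian, Siderian.
Span = 2500 − 2.58 = 2497.42 Myr.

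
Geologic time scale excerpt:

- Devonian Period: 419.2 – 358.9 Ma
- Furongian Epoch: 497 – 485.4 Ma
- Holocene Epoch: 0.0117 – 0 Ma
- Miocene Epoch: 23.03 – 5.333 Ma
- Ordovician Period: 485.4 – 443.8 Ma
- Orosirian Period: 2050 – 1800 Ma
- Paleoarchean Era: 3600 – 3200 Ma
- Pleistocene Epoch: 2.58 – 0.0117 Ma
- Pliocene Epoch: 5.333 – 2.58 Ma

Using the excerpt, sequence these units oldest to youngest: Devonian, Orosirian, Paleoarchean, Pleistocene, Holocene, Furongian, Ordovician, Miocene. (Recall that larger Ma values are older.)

Sorting by start age (descending Ma, since larger Ma = older): Paleoarchean start 3600, Orosirian start 2050, Furongian start 497, Ordovician start 485.4, Devonian start 419.2, Miocene start 23.03, Pleistocene start 2.58, Holocene start 0.0117.

Paleoarchean → Orosirian → Furongian → Ordovician → Devonian → Miocene → Pleistocene → Holocene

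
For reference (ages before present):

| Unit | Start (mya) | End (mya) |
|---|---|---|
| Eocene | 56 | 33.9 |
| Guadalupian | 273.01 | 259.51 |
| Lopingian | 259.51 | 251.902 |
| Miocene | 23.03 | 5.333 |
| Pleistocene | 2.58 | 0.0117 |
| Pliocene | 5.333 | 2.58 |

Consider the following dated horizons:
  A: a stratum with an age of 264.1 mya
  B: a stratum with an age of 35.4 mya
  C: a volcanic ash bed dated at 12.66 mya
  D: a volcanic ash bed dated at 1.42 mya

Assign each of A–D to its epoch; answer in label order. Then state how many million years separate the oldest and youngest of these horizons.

A — Guadalupian; B — Eocene; C — Miocene; D — Pleistocene; span 262.68 million years

Match each age against the start–end ranges in the excerpt: A = 264.1 Ma → Guadalupian (273.01–259.51); B = 35.4 Ma → Eocene (56–33.9); C = 12.66 Ma → Miocene (23.03–5.333); D = 1.42 Ma → Pleistocene (2.58–0.0117).
The largest age is 264.1 Ma and the smallest is 1.42 Ma; their difference is 262.68 Myr.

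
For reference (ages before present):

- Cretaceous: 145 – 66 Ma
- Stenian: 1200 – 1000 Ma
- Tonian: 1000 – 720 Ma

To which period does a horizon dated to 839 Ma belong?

839 Ma lies between 1000 and 720 Ma, so it falls in the Tonian.

Tonian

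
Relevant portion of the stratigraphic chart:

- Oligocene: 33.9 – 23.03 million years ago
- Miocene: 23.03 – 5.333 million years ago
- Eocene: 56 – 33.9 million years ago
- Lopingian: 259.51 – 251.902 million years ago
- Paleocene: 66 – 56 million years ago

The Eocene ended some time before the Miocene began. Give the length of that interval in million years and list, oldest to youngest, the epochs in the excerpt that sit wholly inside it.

10.87 million years; Oligocene

End of Eocene = 33.9 Ma; start of Miocene = 23.03 Ma.
Gap = 33.9 − 23.03 = 10.87 Myr.
Epochs wholly inside 33.9–23.03 Ma: Oligocene (33.9–23.03).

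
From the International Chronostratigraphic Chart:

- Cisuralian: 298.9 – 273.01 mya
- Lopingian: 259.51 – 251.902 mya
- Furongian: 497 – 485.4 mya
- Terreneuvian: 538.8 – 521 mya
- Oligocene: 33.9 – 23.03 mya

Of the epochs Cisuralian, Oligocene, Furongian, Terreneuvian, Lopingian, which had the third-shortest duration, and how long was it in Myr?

Furongian, 11.6 million years

Start − end for each: Cisuralian 298.9 − 273.01 = 25.89; Oligocene 33.9 − 23.03 = 10.87; Furongian 497 − 485.4 = 11.6; Terreneuvian 538.8 − 521 = 17.8; Lopingian 259.51 − 251.902 = 7.608.
Ranking these from shortest: Lopingian < Oligocene < Furongian < Terreneuvian < Cisuralian.
Position 3 in that ranking is Furongian, which lasted 11.6 Myr.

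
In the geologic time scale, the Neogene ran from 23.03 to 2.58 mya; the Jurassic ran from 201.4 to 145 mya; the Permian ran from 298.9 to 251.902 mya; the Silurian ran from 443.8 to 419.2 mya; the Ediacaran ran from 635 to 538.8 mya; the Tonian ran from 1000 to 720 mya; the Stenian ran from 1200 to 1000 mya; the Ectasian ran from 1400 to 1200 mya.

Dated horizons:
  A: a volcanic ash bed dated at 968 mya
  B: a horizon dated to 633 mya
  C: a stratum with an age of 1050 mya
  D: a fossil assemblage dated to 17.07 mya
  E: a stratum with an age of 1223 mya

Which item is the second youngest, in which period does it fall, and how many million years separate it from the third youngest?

B, in the Ediacaran; 335 million years to A

Smaller Ma means younger, so youngest first: D 17.07 < B 633 < A 968 < C 1050 < E 1223.
Counting 2 along gives B (633 Ma); the excerpt puts that inside the Ediacaran, 635–538.8 Ma.
Next in line is A (968 Ma), and 968 − 633 = 335 Myr.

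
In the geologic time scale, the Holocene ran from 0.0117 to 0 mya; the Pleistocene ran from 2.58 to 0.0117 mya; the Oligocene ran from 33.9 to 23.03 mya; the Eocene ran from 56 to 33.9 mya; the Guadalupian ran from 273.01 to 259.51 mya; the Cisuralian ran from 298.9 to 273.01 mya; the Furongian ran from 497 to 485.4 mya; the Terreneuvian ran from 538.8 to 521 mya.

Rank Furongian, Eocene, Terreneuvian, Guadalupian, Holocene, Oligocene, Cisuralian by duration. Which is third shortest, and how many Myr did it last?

Start − end for each: Furongian 497 − 485.4 = 11.6; Eocene 56 − 33.9 = 22.1; Terreneuvian 538.8 − 521 = 17.8; Guadalupian 273.01 − 259.51 = 13.5; Holocene 0.0117 − 0 = 0.0117; Oligocene 33.9 − 23.03 = 10.87; Cisuralian 298.9 − 273.01 = 25.89.
Ranking these from shortest: Holocene < Oligocene < Furongian < Guadalupian < Terreneuvian < Eocene < Cisuralian.
Position 3 in that ranking is Furongian, which lasted 11.6 Myr.

Furongian, 11.6 million years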